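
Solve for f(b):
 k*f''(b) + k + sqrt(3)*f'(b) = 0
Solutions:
 f(b) = C1 + C2*exp(-sqrt(3)*b/k) - sqrt(3)*b*k/3


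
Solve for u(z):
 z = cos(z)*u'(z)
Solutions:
 u(z) = C1 + Integral(z/cos(z), z)


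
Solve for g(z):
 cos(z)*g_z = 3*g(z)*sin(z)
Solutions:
 g(z) = C1/cos(z)^3


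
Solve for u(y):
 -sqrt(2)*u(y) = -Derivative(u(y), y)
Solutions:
 u(y) = C1*exp(sqrt(2)*y)


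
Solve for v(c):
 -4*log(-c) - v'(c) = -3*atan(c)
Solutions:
 v(c) = C1 - 4*c*log(-c) + 3*c*atan(c) + 4*c - 3*log(c^2 + 1)/2


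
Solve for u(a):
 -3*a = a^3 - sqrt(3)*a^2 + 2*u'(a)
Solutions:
 u(a) = C1 - a^4/8 + sqrt(3)*a^3/6 - 3*a^2/4


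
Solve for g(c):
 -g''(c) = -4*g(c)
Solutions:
 g(c) = C1*exp(-2*c) + C2*exp(2*c)


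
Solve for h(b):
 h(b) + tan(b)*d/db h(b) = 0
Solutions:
 h(b) = C1/sin(b)


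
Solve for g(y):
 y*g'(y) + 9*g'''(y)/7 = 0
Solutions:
 g(y) = C1 + Integral(C2*airyai(-21^(1/3)*y/3) + C3*airybi(-21^(1/3)*y/3), y)


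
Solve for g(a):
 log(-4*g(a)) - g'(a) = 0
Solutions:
 -Integral(1/(log(-_y) + 2*log(2)), (_y, g(a))) = C1 - a


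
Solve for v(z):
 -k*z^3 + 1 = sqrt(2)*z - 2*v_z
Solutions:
 v(z) = C1 + k*z^4/8 + sqrt(2)*z^2/4 - z/2


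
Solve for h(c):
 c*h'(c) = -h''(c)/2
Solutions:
 h(c) = C1 + C2*erf(c)


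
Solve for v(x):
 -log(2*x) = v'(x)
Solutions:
 v(x) = C1 - x*log(x) - x*log(2) + x


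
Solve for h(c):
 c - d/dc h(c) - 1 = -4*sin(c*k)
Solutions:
 h(c) = C1 + c^2/2 - c - 4*cos(c*k)/k


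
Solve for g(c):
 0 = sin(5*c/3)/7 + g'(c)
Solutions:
 g(c) = C1 + 3*cos(5*c/3)/35


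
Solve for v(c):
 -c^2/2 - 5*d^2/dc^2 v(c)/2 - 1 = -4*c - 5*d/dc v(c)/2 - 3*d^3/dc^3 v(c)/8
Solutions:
 v(c) = C1 + C2*exp(2*c*(5 - sqrt(10))/3) + C3*exp(2*c*(sqrt(10) + 5)/3) + c^3/15 - 3*c^2/5 - 43*c/50


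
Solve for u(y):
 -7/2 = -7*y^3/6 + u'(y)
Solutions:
 u(y) = C1 + 7*y^4/24 - 7*y/2


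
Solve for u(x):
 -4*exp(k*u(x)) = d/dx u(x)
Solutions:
 u(x) = Piecewise((log(1/(C1*k + 4*k*x))/k, Ne(k, 0)), (nan, True))
 u(x) = Piecewise((C1 - 4*x, Eq(k, 0)), (nan, True))


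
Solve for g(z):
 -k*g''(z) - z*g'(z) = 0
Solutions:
 g(z) = C1 + C2*sqrt(k)*erf(sqrt(2)*z*sqrt(1/k)/2)


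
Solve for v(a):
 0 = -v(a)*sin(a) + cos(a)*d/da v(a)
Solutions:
 v(a) = C1/cos(a)


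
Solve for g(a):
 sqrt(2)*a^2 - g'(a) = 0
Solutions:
 g(a) = C1 + sqrt(2)*a^3/3


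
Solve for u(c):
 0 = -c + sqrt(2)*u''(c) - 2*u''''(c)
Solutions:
 u(c) = C1 + C2*c + C3*exp(-2^(3/4)*c/2) + C4*exp(2^(3/4)*c/2) + sqrt(2)*c^3/12


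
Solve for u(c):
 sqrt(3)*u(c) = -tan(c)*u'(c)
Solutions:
 u(c) = C1/sin(c)^(sqrt(3))


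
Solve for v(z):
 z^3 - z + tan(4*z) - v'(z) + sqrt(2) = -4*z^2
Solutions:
 v(z) = C1 + z^4/4 + 4*z^3/3 - z^2/2 + sqrt(2)*z - log(cos(4*z))/4


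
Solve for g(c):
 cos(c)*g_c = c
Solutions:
 g(c) = C1 + Integral(c/cos(c), c)


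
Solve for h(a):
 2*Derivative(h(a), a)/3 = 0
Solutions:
 h(a) = C1


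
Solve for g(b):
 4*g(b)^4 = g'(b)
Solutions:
 g(b) = (-1/(C1 + 12*b))^(1/3)
 g(b) = (-1/(C1 + 4*b))^(1/3)*(-3^(2/3) - 3*3^(1/6)*I)/6
 g(b) = (-1/(C1 + 4*b))^(1/3)*(-3^(2/3) + 3*3^(1/6)*I)/6


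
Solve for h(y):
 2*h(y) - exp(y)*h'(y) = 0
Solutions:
 h(y) = C1*exp(-2*exp(-y))


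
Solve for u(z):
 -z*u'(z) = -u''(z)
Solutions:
 u(z) = C1 + C2*erfi(sqrt(2)*z/2)


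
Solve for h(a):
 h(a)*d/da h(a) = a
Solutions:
 h(a) = -sqrt(C1 + a^2)
 h(a) = sqrt(C1 + a^2)


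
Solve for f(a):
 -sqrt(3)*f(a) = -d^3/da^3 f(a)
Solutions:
 f(a) = C3*exp(3^(1/6)*a) + (C1*sin(3^(2/3)*a/2) + C2*cos(3^(2/3)*a/2))*exp(-3^(1/6)*a/2)


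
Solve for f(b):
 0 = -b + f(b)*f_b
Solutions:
 f(b) = -sqrt(C1 + b^2)
 f(b) = sqrt(C1 + b^2)


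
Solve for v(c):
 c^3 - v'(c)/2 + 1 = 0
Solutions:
 v(c) = C1 + c^4/2 + 2*c


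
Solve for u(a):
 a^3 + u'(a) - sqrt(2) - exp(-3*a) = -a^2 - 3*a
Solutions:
 u(a) = C1 - a^4/4 - a^3/3 - 3*a^2/2 + sqrt(2)*a - exp(-3*a)/3


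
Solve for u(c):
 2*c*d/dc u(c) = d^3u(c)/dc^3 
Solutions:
 u(c) = C1 + Integral(C2*airyai(2^(1/3)*c) + C3*airybi(2^(1/3)*c), c)


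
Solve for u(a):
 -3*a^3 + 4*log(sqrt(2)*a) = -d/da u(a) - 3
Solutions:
 u(a) = C1 + 3*a^4/4 - 4*a*log(a) - a*log(4) + a


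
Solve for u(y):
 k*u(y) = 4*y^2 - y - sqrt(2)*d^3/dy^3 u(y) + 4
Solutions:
 u(y) = C1*exp(2^(5/6)*y*(-k)^(1/3)/2) + C2*exp(2^(5/6)*y*(-k)^(1/3)*(-1 + sqrt(3)*I)/4) + C3*exp(-2^(5/6)*y*(-k)^(1/3)*(1 + sqrt(3)*I)/4) + 4*y^2/k - y/k + 4/k


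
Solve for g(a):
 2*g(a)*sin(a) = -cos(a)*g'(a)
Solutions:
 g(a) = C1*cos(a)^2


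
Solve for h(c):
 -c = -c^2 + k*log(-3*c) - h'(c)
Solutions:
 h(c) = C1 - c^3/3 + c^2/2 + c*k*log(-c) + c*k*(-1 + log(3))


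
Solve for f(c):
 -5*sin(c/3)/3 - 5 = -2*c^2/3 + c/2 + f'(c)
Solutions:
 f(c) = C1 + 2*c^3/9 - c^2/4 - 5*c + 5*cos(c/3)


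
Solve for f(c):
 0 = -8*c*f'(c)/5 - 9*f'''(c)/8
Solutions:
 f(c) = C1 + Integral(C2*airyai(-4*75^(1/3)*c/15) + C3*airybi(-4*75^(1/3)*c/15), c)


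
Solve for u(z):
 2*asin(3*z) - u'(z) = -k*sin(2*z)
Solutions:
 u(z) = C1 - k*cos(2*z)/2 + 2*z*asin(3*z) + 2*sqrt(1 - 9*z^2)/3


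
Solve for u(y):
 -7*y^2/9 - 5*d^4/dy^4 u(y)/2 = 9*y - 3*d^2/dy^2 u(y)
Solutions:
 u(y) = C1 + C2*y + C3*exp(-sqrt(30)*y/5) + C4*exp(sqrt(30)*y/5) + 7*y^4/324 + y^3/2 + 35*y^2/162


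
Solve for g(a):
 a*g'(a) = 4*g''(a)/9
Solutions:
 g(a) = C1 + C2*erfi(3*sqrt(2)*a/4)


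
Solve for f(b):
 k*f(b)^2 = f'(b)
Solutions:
 f(b) = -1/(C1 + b*k)


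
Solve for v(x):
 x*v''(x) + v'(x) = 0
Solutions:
 v(x) = C1 + C2*log(x)


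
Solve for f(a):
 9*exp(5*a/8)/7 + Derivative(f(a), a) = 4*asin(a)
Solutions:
 f(a) = C1 + 4*a*asin(a) + 4*sqrt(1 - a^2) - 72*exp(5*a/8)/35


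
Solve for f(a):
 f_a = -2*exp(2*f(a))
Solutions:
 f(a) = log(-sqrt(-1/(C1 - 2*a))) - log(2)/2
 f(a) = log(-1/(C1 - 2*a))/2 - log(2)/2


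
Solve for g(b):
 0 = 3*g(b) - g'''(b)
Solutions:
 g(b) = C3*exp(3^(1/3)*b) + (C1*sin(3^(5/6)*b/2) + C2*cos(3^(5/6)*b/2))*exp(-3^(1/3)*b/2)


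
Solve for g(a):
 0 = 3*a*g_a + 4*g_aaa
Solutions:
 g(a) = C1 + Integral(C2*airyai(-6^(1/3)*a/2) + C3*airybi(-6^(1/3)*a/2), a)


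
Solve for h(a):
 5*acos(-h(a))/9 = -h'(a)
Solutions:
 Integral(1/acos(-_y), (_y, h(a))) = C1 - 5*a/9


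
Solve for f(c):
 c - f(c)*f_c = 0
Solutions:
 f(c) = -sqrt(C1 + c^2)
 f(c) = sqrt(C1 + c^2)


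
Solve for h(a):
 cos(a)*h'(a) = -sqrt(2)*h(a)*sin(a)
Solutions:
 h(a) = C1*cos(a)^(sqrt(2))


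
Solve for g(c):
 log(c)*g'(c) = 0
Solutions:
 g(c) = C1


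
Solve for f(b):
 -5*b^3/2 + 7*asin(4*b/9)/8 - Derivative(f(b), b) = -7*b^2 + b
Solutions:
 f(b) = C1 - 5*b^4/8 + 7*b^3/3 - b^2/2 + 7*b*asin(4*b/9)/8 + 7*sqrt(81 - 16*b^2)/32


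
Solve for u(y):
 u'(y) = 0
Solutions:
 u(y) = C1


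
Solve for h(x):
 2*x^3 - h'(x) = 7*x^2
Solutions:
 h(x) = C1 + x^4/2 - 7*x^3/3


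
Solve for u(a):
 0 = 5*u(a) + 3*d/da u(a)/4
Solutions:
 u(a) = C1*exp(-20*a/3)


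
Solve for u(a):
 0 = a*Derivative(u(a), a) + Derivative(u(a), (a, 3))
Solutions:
 u(a) = C1 + Integral(C2*airyai(-a) + C3*airybi(-a), a)


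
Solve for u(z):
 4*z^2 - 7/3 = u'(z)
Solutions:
 u(z) = C1 + 4*z^3/3 - 7*z/3


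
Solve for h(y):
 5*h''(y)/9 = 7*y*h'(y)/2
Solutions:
 h(y) = C1 + C2*erfi(3*sqrt(35)*y/10)


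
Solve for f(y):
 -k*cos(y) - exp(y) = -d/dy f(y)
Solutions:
 f(y) = C1 + k*sin(y) + exp(y)


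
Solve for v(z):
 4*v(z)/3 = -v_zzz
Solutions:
 v(z) = C3*exp(-6^(2/3)*z/3) + (C1*sin(2^(2/3)*3^(1/6)*z/2) + C2*cos(2^(2/3)*3^(1/6)*z/2))*exp(6^(2/3)*z/6)


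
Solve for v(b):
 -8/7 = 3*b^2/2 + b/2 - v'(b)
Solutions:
 v(b) = C1 + b^3/2 + b^2/4 + 8*b/7


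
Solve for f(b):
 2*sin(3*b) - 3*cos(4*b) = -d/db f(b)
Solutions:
 f(b) = C1 + 3*sin(4*b)/4 + 2*cos(3*b)/3


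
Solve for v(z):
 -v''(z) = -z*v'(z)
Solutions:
 v(z) = C1 + C2*erfi(sqrt(2)*z/2)


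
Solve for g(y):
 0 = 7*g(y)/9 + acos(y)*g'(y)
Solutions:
 g(y) = C1*exp(-7*Integral(1/acos(y), y)/9)


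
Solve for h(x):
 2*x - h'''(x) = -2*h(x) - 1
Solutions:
 h(x) = C3*exp(2^(1/3)*x) - x + (C1*sin(2^(1/3)*sqrt(3)*x/2) + C2*cos(2^(1/3)*sqrt(3)*x/2))*exp(-2^(1/3)*x/2) - 1/2


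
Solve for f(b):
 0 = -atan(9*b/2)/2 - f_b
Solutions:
 f(b) = C1 - b*atan(9*b/2)/2 + log(81*b^2 + 4)/18


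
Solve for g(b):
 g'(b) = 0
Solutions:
 g(b) = C1


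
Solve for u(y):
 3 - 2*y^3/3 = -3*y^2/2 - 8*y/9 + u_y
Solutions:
 u(y) = C1 - y^4/6 + y^3/2 + 4*y^2/9 + 3*y


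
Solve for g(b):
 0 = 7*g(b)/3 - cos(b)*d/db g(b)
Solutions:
 g(b) = C1*(sin(b) + 1)^(7/6)/(sin(b) - 1)^(7/6)


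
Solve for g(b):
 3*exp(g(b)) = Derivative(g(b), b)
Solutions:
 g(b) = log(-1/(C1 + 3*b))


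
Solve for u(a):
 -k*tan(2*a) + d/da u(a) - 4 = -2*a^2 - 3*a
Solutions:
 u(a) = C1 - 2*a^3/3 - 3*a^2/2 + 4*a - k*log(cos(2*a))/2


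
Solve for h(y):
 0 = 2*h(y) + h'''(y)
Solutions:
 h(y) = C3*exp(-2^(1/3)*y) + (C1*sin(2^(1/3)*sqrt(3)*y/2) + C2*cos(2^(1/3)*sqrt(3)*y/2))*exp(2^(1/3)*y/2)


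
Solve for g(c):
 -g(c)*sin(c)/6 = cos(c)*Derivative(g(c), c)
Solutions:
 g(c) = C1*cos(c)^(1/6)


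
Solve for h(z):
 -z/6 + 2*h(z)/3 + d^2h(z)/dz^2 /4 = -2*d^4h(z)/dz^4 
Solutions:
 h(z) = z/4 + (C1*sin(3^(3/4)*z*cos(atan(sqrt(759)/3)/2)/3) + C2*cos(3^(3/4)*z*cos(atan(sqrt(759)/3)/2)/3))*exp(-3^(3/4)*z*sin(atan(sqrt(759)/3)/2)/3) + (C3*sin(3^(3/4)*z*cos(atan(sqrt(759)/3)/2)/3) + C4*cos(3^(3/4)*z*cos(atan(sqrt(759)/3)/2)/3))*exp(3^(3/4)*z*sin(atan(sqrt(759)/3)/2)/3)


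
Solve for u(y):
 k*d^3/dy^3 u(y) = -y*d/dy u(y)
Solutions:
 u(y) = C1 + Integral(C2*airyai(y*(-1/k)^(1/3)) + C3*airybi(y*(-1/k)^(1/3)), y)


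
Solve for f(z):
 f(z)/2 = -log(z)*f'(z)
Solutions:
 f(z) = C1*exp(-li(z)/2)


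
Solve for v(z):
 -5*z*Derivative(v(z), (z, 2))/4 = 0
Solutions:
 v(z) = C1 + C2*z


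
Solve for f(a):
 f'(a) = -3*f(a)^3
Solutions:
 f(a) = -sqrt(2)*sqrt(-1/(C1 - 3*a))/2
 f(a) = sqrt(2)*sqrt(-1/(C1 - 3*a))/2


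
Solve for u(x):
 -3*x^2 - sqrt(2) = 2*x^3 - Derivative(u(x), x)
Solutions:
 u(x) = C1 + x^4/2 + x^3 + sqrt(2)*x


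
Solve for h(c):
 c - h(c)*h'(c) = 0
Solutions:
 h(c) = -sqrt(C1 + c^2)
 h(c) = sqrt(C1 + c^2)


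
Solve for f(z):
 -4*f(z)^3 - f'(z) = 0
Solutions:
 f(z) = -sqrt(2)*sqrt(-1/(C1 - 4*z))/2
 f(z) = sqrt(2)*sqrt(-1/(C1 - 4*z))/2


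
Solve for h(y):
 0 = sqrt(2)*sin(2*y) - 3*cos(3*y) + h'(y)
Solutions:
 h(y) = C1 + sin(3*y) + sqrt(2)*cos(2*y)/2


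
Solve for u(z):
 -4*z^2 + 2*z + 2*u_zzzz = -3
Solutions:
 u(z) = C1 + C2*z + C3*z^2 + C4*z^3 + z^6/180 - z^5/120 - z^4/16


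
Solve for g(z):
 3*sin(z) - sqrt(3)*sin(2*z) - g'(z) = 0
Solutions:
 g(z) = C1 - 3*cos(z) + sqrt(3)*cos(2*z)/2


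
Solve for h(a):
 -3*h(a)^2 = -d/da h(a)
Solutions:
 h(a) = -1/(C1 + 3*a)


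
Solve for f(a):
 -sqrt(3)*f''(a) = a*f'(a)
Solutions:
 f(a) = C1 + C2*erf(sqrt(2)*3^(3/4)*a/6)


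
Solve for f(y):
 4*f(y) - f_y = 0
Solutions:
 f(y) = C1*exp(4*y)


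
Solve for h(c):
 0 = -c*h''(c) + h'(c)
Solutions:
 h(c) = C1 + C2*c^2


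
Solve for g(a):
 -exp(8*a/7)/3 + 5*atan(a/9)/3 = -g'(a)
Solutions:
 g(a) = C1 - 5*a*atan(a/9)/3 + 7*exp(8*a/7)/24 + 15*log(a^2 + 81)/2


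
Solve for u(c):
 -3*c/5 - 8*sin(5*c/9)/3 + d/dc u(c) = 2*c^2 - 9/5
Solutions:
 u(c) = C1 + 2*c^3/3 + 3*c^2/10 - 9*c/5 - 24*cos(5*c/9)/5


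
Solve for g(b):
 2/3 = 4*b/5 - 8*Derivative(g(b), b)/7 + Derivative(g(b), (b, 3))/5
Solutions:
 g(b) = C1 + C2*exp(-2*sqrt(70)*b/7) + C3*exp(2*sqrt(70)*b/7) + 7*b^2/20 - 7*b/12


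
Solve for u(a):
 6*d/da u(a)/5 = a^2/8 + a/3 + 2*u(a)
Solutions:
 u(a) = C1*exp(5*a/3) - a^2/16 - 29*a/120 - 29/200


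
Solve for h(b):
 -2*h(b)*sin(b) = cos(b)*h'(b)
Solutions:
 h(b) = C1*cos(b)^2


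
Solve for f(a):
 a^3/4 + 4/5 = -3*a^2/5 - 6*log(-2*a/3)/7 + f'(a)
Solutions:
 f(a) = C1 + a^4/16 + a^3/5 + 6*a*log(-a)/7 + 2*a*(-15*log(3) - 1 + 15*log(2))/35


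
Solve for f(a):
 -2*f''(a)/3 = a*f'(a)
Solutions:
 f(a) = C1 + C2*erf(sqrt(3)*a/2)


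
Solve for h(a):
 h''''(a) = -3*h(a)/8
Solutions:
 h(a) = (C1*sin(2^(3/4)*3^(1/4)*a/4) + C2*cos(2^(3/4)*3^(1/4)*a/4))*exp(-2^(3/4)*3^(1/4)*a/4) + (C3*sin(2^(3/4)*3^(1/4)*a/4) + C4*cos(2^(3/4)*3^(1/4)*a/4))*exp(2^(3/4)*3^(1/4)*a/4)


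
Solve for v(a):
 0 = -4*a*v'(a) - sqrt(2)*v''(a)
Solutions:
 v(a) = C1 + C2*erf(2^(1/4)*a)


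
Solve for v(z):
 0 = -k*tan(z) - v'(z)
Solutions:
 v(z) = C1 + k*log(cos(z))


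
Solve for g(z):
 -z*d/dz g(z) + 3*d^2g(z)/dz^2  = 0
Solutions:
 g(z) = C1 + C2*erfi(sqrt(6)*z/6)


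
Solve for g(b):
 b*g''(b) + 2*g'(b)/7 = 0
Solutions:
 g(b) = C1 + C2*b^(5/7)


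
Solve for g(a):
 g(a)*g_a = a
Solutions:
 g(a) = -sqrt(C1 + a^2)
 g(a) = sqrt(C1 + a^2)


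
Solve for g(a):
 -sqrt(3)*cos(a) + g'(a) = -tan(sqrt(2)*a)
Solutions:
 g(a) = C1 + sqrt(2)*log(cos(sqrt(2)*a))/2 + sqrt(3)*sin(a)


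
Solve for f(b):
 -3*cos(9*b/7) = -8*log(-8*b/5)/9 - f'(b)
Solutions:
 f(b) = C1 - 8*b*log(-b)/9 - 8*b*log(2)/3 + 8*b/9 + 8*b*log(5)/9 + 7*sin(9*b/7)/3


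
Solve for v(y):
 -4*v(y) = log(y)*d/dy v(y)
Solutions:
 v(y) = C1*exp(-4*li(y))


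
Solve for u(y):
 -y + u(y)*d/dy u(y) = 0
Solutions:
 u(y) = -sqrt(C1 + y^2)
 u(y) = sqrt(C1 + y^2)


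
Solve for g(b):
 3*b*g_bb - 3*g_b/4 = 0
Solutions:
 g(b) = C1 + C2*b^(5/4)


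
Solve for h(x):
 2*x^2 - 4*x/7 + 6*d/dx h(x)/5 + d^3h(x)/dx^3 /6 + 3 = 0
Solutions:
 h(x) = C1 + C2*sin(6*sqrt(5)*x/5) + C3*cos(6*sqrt(5)*x/5) - 5*x^3/9 + 5*x^2/21 - 55*x/27


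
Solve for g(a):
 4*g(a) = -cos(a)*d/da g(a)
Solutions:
 g(a) = C1*(sin(a)^2 - 2*sin(a) + 1)/(sin(a)^2 + 2*sin(a) + 1)


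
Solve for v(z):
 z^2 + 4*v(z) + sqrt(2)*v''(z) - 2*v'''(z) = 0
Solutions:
 v(z) = C1*exp(z*(-18*(sqrt(2)/108 + 1 + sqrt(2)*sqrt(-1 + (sqrt(2) + 108)^2/2)/108)^(1/3) - 1/(sqrt(2)/108 + 1 + sqrt(2)*sqrt(-1 + (sqrt(2) + 108)^2/2)/108)^(1/3) + 6*sqrt(2))/36)*sin(sqrt(3)*z*(-18*(sqrt(2)/108 + 1 + sqrt(2)*sqrt(-1 + 1458*(-2 - sqrt(2)/54)^2)/108)^(1/3) + (sqrt(2)/108 + 1 + sqrt(2)*sqrt(-1 + 1458*(-2 - sqrt(2)/54)^2)/108)^(-1/3))/36) + C2*exp(z*(-18*(sqrt(2)/108 + 1 + sqrt(2)*sqrt(-1 + (sqrt(2) + 108)^2/2)/108)^(1/3) - 1/(sqrt(2)/108 + 1 + sqrt(2)*sqrt(-1 + (sqrt(2) + 108)^2/2)/108)^(1/3) + 6*sqrt(2))/36)*cos(sqrt(3)*z*(-18*(sqrt(2)/108 + 1 + sqrt(2)*sqrt(-1 + 1458*(-2 - sqrt(2)/54)^2)/108)^(1/3) + (sqrt(2)/108 + 1 + sqrt(2)*sqrt(-1 + 1458*(-2 - sqrt(2)/54)^2)/108)^(-1/3))/36) + C3*exp(z*(1/(18*(sqrt(2)/108 + 1 + sqrt(2)*sqrt(-1 + (sqrt(2) + 108)^2/2)/108)^(1/3)) + sqrt(2)/6 + (sqrt(2)/108 + 1 + sqrt(2)*sqrt(-1 + (sqrt(2) + 108)^2/2)/108)^(1/3))) - z^2/4 + sqrt(2)/8


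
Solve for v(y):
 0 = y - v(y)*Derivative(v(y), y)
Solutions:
 v(y) = -sqrt(C1 + y^2)
 v(y) = sqrt(C1 + y^2)


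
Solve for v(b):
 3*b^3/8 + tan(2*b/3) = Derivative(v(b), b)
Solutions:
 v(b) = C1 + 3*b^4/32 - 3*log(cos(2*b/3))/2


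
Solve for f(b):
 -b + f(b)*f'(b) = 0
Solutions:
 f(b) = -sqrt(C1 + b^2)
 f(b) = sqrt(C1 + b^2)


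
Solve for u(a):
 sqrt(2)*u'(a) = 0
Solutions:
 u(a) = C1


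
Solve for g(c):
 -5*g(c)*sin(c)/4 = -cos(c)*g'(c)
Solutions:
 g(c) = C1/cos(c)^(5/4)


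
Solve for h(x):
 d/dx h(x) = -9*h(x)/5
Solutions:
 h(x) = C1*exp(-9*x/5)


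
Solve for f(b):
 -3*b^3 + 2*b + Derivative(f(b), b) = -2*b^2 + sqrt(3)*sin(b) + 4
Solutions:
 f(b) = C1 + 3*b^4/4 - 2*b^3/3 - b^2 + 4*b - sqrt(3)*cos(b)


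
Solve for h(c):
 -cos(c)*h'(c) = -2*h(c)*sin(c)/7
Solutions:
 h(c) = C1/cos(c)^(2/7)


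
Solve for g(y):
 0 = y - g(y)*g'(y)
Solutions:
 g(y) = -sqrt(C1 + y^2)
 g(y) = sqrt(C1 + y^2)


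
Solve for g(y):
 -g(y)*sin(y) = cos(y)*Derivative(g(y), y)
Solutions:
 g(y) = C1*cos(y)


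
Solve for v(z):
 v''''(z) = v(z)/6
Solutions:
 v(z) = C1*exp(-6^(3/4)*z/6) + C2*exp(6^(3/4)*z/6) + C3*sin(6^(3/4)*z/6) + C4*cos(6^(3/4)*z/6)


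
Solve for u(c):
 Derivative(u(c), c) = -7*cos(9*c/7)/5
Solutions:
 u(c) = C1 - 49*sin(9*c/7)/45


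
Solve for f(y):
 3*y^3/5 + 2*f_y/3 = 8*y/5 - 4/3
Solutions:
 f(y) = C1 - 9*y^4/40 + 6*y^2/5 - 2*y


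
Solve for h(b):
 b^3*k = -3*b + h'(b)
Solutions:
 h(b) = C1 + b^4*k/4 + 3*b^2/2


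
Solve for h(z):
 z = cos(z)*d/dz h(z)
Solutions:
 h(z) = C1 + Integral(z/cos(z), z)


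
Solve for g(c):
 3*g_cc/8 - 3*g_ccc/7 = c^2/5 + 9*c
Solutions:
 g(c) = C1 + C2*c + C3*exp(7*c/8) + 2*c^4/45 + 1324*c^3/315 + 10592*c^2/735


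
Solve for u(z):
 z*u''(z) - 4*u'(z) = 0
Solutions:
 u(z) = C1 + C2*z^5


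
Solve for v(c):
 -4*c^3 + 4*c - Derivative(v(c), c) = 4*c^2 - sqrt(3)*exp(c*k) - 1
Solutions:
 v(c) = C1 - c^4 - 4*c^3/3 + 2*c^2 + c + sqrt(3)*exp(c*k)/k


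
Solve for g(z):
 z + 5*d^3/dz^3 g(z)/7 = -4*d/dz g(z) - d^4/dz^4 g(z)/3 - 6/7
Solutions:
 g(z) = C1 + C2*exp(z*(-10 + 25/(14*sqrt(24234) + 2183)^(1/3) + (14*sqrt(24234) + 2183)^(1/3))/14)*sin(sqrt(3)*z*(-(14*sqrt(24234) + 2183)^(1/3) + 25/(14*sqrt(24234) + 2183)^(1/3))/14) + C3*exp(z*(-10 + 25/(14*sqrt(24234) + 2183)^(1/3) + (14*sqrt(24234) + 2183)^(1/3))/14)*cos(sqrt(3)*z*(-(14*sqrt(24234) + 2183)^(1/3) + 25/(14*sqrt(24234) + 2183)^(1/3))/14) + C4*exp(-z*(25/(14*sqrt(24234) + 2183)^(1/3) + 5 + (14*sqrt(24234) + 2183)^(1/3))/7) - z^2/8 - 3*z/14


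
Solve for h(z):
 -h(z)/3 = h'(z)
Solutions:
 h(z) = C1*exp(-z/3)


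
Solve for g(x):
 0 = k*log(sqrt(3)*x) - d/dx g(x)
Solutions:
 g(x) = C1 + k*x*log(x) - k*x + k*x*log(3)/2


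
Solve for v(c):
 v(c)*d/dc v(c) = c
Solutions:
 v(c) = -sqrt(C1 + c^2)
 v(c) = sqrt(C1 + c^2)


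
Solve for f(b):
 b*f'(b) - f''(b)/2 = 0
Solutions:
 f(b) = C1 + C2*erfi(b)


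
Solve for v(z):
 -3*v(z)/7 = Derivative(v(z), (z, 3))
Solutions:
 v(z) = C3*exp(-3^(1/3)*7^(2/3)*z/7) + (C1*sin(3^(5/6)*7^(2/3)*z/14) + C2*cos(3^(5/6)*7^(2/3)*z/14))*exp(3^(1/3)*7^(2/3)*z/14)


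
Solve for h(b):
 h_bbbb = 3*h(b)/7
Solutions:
 h(b) = C1*exp(-3^(1/4)*7^(3/4)*b/7) + C2*exp(3^(1/4)*7^(3/4)*b/7) + C3*sin(3^(1/4)*7^(3/4)*b/7) + C4*cos(3^(1/4)*7^(3/4)*b/7)


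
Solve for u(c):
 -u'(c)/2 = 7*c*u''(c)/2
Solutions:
 u(c) = C1 + C2*c^(6/7)


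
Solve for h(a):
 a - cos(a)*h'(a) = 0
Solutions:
 h(a) = C1 + Integral(a/cos(a), a)


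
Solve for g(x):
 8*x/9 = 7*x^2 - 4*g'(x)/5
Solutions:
 g(x) = C1 + 35*x^3/12 - 5*x^2/9


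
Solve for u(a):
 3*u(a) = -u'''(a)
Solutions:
 u(a) = C3*exp(-3^(1/3)*a) + (C1*sin(3^(5/6)*a/2) + C2*cos(3^(5/6)*a/2))*exp(3^(1/3)*a/2)


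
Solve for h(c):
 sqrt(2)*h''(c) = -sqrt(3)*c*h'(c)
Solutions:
 h(c) = C1 + C2*erf(6^(1/4)*c/2)


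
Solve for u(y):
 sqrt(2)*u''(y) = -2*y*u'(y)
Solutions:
 u(y) = C1 + C2*erf(2^(3/4)*y/2)


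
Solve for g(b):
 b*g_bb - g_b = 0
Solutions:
 g(b) = C1 + C2*b^2


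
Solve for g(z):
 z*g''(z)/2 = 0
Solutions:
 g(z) = C1 + C2*z


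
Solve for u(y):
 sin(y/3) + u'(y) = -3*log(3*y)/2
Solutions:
 u(y) = C1 - 3*y*log(y)/2 - 3*y*log(3)/2 + 3*y/2 + 3*cos(y/3)


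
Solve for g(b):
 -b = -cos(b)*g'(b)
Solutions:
 g(b) = C1 + Integral(b/cos(b), b)


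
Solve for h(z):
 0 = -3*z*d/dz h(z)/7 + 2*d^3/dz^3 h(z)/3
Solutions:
 h(z) = C1 + Integral(C2*airyai(42^(2/3)*z/14) + C3*airybi(42^(2/3)*z/14), z)


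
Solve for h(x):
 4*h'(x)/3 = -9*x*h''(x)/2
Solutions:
 h(x) = C1 + C2*x^(19/27)


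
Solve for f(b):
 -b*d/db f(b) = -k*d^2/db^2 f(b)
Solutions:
 f(b) = C1 + C2*erf(sqrt(2)*b*sqrt(-1/k)/2)/sqrt(-1/k)


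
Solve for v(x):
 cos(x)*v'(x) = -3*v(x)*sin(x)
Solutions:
 v(x) = C1*cos(x)^3


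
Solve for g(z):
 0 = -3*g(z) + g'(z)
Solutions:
 g(z) = C1*exp(3*z)


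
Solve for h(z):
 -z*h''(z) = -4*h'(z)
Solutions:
 h(z) = C1 + C2*z^5


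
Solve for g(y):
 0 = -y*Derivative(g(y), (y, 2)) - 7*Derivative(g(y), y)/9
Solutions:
 g(y) = C1 + C2*y^(2/9)


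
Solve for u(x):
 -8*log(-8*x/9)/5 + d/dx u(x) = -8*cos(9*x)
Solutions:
 u(x) = C1 + 8*x*log(-x)/5 - 4*x*log(3) - 8*x/5 + 4*x*log(6)/5 + 4*x*log(2) - 8*sin(9*x)/9


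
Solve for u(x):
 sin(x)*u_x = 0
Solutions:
 u(x) = C1


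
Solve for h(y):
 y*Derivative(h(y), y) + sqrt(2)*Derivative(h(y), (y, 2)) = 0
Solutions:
 h(y) = C1 + C2*erf(2^(1/4)*y/2)


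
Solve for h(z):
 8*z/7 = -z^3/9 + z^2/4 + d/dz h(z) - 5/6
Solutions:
 h(z) = C1 + z^4/36 - z^3/12 + 4*z^2/7 + 5*z/6


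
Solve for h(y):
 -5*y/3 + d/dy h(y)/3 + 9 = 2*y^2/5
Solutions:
 h(y) = C1 + 2*y^3/5 + 5*y^2/2 - 27*y


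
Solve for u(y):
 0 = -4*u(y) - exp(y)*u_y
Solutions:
 u(y) = C1*exp(4*exp(-y))


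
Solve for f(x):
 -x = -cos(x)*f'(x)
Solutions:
 f(x) = C1 + Integral(x/cos(x), x)


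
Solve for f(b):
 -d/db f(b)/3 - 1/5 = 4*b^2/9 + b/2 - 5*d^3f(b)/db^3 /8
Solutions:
 f(b) = C1 + C2*exp(-2*sqrt(30)*b/15) + C3*exp(2*sqrt(30)*b/15) - 4*b^3/9 - 3*b^2/4 - 28*b/5


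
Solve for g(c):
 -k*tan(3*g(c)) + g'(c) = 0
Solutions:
 g(c) = -asin(C1*exp(3*c*k))/3 + pi/3
 g(c) = asin(C1*exp(3*c*k))/3


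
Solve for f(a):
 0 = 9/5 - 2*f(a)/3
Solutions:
 f(a) = 27/10


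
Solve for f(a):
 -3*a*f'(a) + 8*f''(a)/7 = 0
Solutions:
 f(a) = C1 + C2*erfi(sqrt(21)*a/4)


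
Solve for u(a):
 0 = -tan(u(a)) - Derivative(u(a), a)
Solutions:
 u(a) = pi - asin(C1*exp(-a))
 u(a) = asin(C1*exp(-a))


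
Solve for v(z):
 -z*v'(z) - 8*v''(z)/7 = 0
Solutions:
 v(z) = C1 + C2*erf(sqrt(7)*z/4)


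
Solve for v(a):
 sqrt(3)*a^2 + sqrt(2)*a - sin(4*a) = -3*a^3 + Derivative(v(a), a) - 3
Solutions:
 v(a) = C1 + 3*a^4/4 + sqrt(3)*a^3/3 + sqrt(2)*a^2/2 + 3*a + cos(4*a)/4


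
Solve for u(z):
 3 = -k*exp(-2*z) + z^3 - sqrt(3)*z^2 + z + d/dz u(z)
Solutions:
 u(z) = C1 - k*exp(-2*z)/2 - z^4/4 + sqrt(3)*z^3/3 - z^2/2 + 3*z


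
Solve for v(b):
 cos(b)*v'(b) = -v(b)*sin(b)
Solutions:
 v(b) = C1*cos(b)


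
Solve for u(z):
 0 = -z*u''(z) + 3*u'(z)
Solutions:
 u(z) = C1 + C2*z^4


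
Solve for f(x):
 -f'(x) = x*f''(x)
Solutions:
 f(x) = C1 + C2*log(x)


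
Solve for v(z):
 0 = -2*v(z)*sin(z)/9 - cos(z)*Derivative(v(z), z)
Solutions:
 v(z) = C1*cos(z)^(2/9)


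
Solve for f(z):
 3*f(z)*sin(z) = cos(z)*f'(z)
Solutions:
 f(z) = C1/cos(z)^3


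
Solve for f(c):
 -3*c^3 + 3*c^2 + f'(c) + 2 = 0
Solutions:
 f(c) = C1 + 3*c^4/4 - c^3 - 2*c


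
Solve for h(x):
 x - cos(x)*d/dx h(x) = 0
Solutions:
 h(x) = C1 + Integral(x/cos(x), x)


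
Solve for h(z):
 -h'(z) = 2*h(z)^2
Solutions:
 h(z) = 1/(C1 + 2*z)


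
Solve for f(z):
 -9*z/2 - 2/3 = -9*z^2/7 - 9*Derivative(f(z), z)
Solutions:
 f(z) = C1 - z^3/21 + z^2/4 + 2*z/27


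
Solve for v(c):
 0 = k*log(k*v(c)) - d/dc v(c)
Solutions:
 li(k*v(c))/k = C1 + c*k


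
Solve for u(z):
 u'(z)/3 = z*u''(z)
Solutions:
 u(z) = C1 + C2*z^(4/3)


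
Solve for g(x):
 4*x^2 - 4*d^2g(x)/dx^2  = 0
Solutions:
 g(x) = C1 + C2*x + x^4/12


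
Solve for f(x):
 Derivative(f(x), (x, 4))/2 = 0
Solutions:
 f(x) = C1 + C2*x + C3*x^2 + C4*x^3


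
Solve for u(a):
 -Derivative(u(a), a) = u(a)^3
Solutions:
 u(a) = -sqrt(2)*sqrt(-1/(C1 - a))/2
 u(a) = sqrt(2)*sqrt(-1/(C1 - a))/2


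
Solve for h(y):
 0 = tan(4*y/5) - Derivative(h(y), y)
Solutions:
 h(y) = C1 - 5*log(cos(4*y/5))/4


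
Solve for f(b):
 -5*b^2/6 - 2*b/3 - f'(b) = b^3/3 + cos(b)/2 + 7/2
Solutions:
 f(b) = C1 - b^4/12 - 5*b^3/18 - b^2/3 - 7*b/2 - sin(b)/2


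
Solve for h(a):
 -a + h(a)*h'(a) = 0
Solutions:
 h(a) = -sqrt(C1 + a^2)
 h(a) = sqrt(C1 + a^2)


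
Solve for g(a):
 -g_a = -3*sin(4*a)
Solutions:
 g(a) = C1 - 3*cos(4*a)/4


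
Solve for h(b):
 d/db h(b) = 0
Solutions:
 h(b) = C1


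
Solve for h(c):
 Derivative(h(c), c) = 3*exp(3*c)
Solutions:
 h(c) = C1 + exp(3*c)


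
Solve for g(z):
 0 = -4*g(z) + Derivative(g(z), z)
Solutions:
 g(z) = C1*exp(4*z)


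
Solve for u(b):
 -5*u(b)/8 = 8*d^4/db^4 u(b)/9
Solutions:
 u(b) = (C1*sin(sqrt(3)*5^(1/4)*b/4) + C2*cos(sqrt(3)*5^(1/4)*b/4))*exp(-sqrt(3)*5^(1/4)*b/4) + (C3*sin(sqrt(3)*5^(1/4)*b/4) + C4*cos(sqrt(3)*5^(1/4)*b/4))*exp(sqrt(3)*5^(1/4)*b/4)


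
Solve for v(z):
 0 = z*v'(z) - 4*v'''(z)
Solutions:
 v(z) = C1 + Integral(C2*airyai(2^(1/3)*z/2) + C3*airybi(2^(1/3)*z/2), z)


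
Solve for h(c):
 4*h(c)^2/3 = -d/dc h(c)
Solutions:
 h(c) = 3/(C1 + 4*c)


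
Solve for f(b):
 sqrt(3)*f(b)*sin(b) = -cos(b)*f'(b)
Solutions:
 f(b) = C1*cos(b)^(sqrt(3))


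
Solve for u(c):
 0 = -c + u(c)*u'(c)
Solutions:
 u(c) = -sqrt(C1 + c^2)
 u(c) = sqrt(C1 + c^2)


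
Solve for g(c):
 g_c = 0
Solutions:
 g(c) = C1


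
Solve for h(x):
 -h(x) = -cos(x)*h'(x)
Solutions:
 h(x) = C1*sqrt(sin(x) + 1)/sqrt(sin(x) - 1)


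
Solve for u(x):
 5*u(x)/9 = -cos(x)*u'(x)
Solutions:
 u(x) = C1*(sin(x) - 1)^(5/18)/(sin(x) + 1)^(5/18)


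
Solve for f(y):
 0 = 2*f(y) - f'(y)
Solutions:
 f(y) = C1*exp(2*y)


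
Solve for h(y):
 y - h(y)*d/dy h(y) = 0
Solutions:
 h(y) = -sqrt(C1 + y^2)
 h(y) = sqrt(C1 + y^2)


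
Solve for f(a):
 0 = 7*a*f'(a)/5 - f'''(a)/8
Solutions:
 f(a) = C1 + Integral(C2*airyai(2*5^(2/3)*7^(1/3)*a/5) + C3*airybi(2*5^(2/3)*7^(1/3)*a/5), a)


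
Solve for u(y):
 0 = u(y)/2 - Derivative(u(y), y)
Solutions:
 u(y) = C1*exp(y/2)


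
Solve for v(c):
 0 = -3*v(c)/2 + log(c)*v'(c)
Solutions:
 v(c) = C1*exp(3*li(c)/2)


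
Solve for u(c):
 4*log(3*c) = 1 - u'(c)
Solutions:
 u(c) = C1 - 4*c*log(c) - c*log(81) + 5*c


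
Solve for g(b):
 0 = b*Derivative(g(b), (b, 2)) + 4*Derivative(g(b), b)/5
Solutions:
 g(b) = C1 + C2*b^(1/5)


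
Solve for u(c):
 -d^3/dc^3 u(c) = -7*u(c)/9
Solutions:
 u(c) = C3*exp(21^(1/3)*c/3) + (C1*sin(3^(5/6)*7^(1/3)*c/6) + C2*cos(3^(5/6)*7^(1/3)*c/6))*exp(-21^(1/3)*c/6)


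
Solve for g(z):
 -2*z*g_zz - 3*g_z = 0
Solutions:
 g(z) = C1 + C2/sqrt(z)


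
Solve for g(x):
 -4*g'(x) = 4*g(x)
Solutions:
 g(x) = C1*exp(-x)


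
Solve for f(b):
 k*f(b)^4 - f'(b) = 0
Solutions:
 f(b) = (-1/(C1 + 3*b*k))^(1/3)
 f(b) = (-1/(C1 + b*k))^(1/3)*(-3^(2/3) - 3*3^(1/6)*I)/6
 f(b) = (-1/(C1 + b*k))^(1/3)*(-3^(2/3) + 3*3^(1/6)*I)/6


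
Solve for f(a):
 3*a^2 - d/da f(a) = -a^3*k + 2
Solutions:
 f(a) = C1 + a^4*k/4 + a^3 - 2*a


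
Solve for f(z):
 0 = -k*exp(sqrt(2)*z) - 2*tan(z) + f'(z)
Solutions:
 f(z) = C1 + sqrt(2)*k*exp(sqrt(2)*z)/2 - 2*log(cos(z))


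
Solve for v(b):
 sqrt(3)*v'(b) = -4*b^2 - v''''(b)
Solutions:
 v(b) = C1 + C4*exp(-3^(1/6)*b) - 4*sqrt(3)*b^3/9 + (C2*sin(3^(2/3)*b/2) + C3*cos(3^(2/3)*b/2))*exp(3^(1/6)*b/2)


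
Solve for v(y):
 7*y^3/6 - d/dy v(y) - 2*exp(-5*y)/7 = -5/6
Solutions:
 v(y) = C1 + 7*y^4/24 + 5*y/6 + 2*exp(-5*y)/35


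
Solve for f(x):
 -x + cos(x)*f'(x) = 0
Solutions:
 f(x) = C1 + Integral(x/cos(x), x)


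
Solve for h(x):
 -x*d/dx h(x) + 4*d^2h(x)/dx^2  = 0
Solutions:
 h(x) = C1 + C2*erfi(sqrt(2)*x/4)


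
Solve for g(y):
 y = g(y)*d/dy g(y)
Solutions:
 g(y) = -sqrt(C1 + y^2)
 g(y) = sqrt(C1 + y^2)


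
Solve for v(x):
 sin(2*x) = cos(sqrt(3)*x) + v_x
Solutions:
 v(x) = C1 - sqrt(3)*sin(sqrt(3)*x)/3 - cos(2*x)/2


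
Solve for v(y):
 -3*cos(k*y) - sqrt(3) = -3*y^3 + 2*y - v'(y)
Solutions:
 v(y) = C1 - 3*y^4/4 + y^2 + sqrt(3)*y + 3*sin(k*y)/k


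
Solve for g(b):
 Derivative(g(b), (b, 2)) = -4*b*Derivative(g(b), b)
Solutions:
 g(b) = C1 + C2*erf(sqrt(2)*b)


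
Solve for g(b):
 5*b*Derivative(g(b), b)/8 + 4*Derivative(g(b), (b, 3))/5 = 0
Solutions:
 g(b) = C1 + Integral(C2*airyai(-2^(1/3)*5^(2/3)*b/4) + C3*airybi(-2^(1/3)*5^(2/3)*b/4), b)


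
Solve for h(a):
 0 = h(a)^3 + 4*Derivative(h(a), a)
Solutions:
 h(a) = -sqrt(2)*sqrt(-1/(C1 - a))
 h(a) = sqrt(2)*sqrt(-1/(C1 - a))


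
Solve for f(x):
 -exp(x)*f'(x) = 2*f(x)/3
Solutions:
 f(x) = C1*exp(2*exp(-x)/3)


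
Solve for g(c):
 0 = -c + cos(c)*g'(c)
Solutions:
 g(c) = C1 + Integral(c/cos(c), c)


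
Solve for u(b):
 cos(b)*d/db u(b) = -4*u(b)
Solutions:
 u(b) = C1*(sin(b)^2 - 2*sin(b) + 1)/(sin(b)^2 + 2*sin(b) + 1)


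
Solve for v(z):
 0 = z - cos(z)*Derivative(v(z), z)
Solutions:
 v(z) = C1 + Integral(z/cos(z), z)


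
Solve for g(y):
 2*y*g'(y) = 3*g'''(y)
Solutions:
 g(y) = C1 + Integral(C2*airyai(2^(1/3)*3^(2/3)*y/3) + C3*airybi(2^(1/3)*3^(2/3)*y/3), y)


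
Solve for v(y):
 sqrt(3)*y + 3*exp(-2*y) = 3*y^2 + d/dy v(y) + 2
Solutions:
 v(y) = C1 - y^3 + sqrt(3)*y^2/2 - 2*y - 3*exp(-2*y)/2


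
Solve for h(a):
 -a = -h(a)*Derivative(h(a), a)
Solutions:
 h(a) = -sqrt(C1 + a^2)
 h(a) = sqrt(C1 + a^2)


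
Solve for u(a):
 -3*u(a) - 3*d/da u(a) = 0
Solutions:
 u(a) = C1*exp(-a)


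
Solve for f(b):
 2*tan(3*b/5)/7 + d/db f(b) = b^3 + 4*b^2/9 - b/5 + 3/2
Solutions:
 f(b) = C1 + b^4/4 + 4*b^3/27 - b^2/10 + 3*b/2 + 10*log(cos(3*b/5))/21


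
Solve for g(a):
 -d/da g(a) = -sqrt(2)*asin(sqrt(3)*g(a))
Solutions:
 Integral(1/asin(sqrt(3)*_y), (_y, g(a))) = C1 + sqrt(2)*a


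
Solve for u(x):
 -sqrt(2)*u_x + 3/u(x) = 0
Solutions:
 u(x) = -sqrt(C1 + 3*sqrt(2)*x)
 u(x) = sqrt(C1 + 3*sqrt(2)*x)


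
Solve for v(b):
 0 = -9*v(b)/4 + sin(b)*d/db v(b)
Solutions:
 v(b) = C1*(cos(b) - 1)^(9/8)/(cos(b) + 1)^(9/8)


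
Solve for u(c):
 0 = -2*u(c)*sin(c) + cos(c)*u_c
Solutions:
 u(c) = C1/cos(c)^2


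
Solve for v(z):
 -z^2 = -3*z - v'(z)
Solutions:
 v(z) = C1 + z^3/3 - 3*z^2/2


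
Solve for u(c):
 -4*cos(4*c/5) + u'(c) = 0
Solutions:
 u(c) = C1 + 5*sin(4*c/5)


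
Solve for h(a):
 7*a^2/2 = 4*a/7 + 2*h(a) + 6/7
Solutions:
 h(a) = 7*a^2/4 - 2*a/7 - 3/7


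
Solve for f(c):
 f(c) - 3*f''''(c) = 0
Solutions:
 f(c) = C1*exp(-3^(3/4)*c/3) + C2*exp(3^(3/4)*c/3) + C3*sin(3^(3/4)*c/3) + C4*cos(3^(3/4)*c/3)


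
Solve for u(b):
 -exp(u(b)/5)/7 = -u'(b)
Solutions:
 u(b) = 5*log(-1/(C1 + b)) + 5*log(35)


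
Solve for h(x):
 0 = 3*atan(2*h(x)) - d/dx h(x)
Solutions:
 Integral(1/atan(2*_y), (_y, h(x))) = C1 + 3*x


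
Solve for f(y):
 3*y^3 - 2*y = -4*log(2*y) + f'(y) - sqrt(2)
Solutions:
 f(y) = C1 + 3*y^4/4 - y^2 + 4*y*log(y) - 4*y + sqrt(2)*y + y*log(16)


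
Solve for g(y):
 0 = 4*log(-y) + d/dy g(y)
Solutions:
 g(y) = C1 - 4*y*log(-y) + 4*y


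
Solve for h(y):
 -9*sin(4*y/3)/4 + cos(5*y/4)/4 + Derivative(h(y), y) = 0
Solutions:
 h(y) = C1 - sin(5*y/4)/5 - 27*cos(4*y/3)/16


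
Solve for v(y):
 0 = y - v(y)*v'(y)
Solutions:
 v(y) = -sqrt(C1 + y^2)
 v(y) = sqrt(C1 + y^2)


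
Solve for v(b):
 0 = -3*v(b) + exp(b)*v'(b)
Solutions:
 v(b) = C1*exp(-3*exp(-b))


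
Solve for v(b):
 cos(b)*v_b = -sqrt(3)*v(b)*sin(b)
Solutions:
 v(b) = C1*cos(b)^(sqrt(3))


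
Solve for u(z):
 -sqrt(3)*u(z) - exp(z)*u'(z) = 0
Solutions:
 u(z) = C1*exp(sqrt(3)*exp(-z))


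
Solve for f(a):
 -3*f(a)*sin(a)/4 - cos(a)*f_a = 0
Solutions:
 f(a) = C1*cos(a)^(3/4)


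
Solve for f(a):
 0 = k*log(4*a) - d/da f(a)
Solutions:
 f(a) = C1 + a*k*log(a) - a*k + a*k*log(4)


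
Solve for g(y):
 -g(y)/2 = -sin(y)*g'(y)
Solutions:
 g(y) = C1*(cos(y) - 1)^(1/4)/(cos(y) + 1)^(1/4)


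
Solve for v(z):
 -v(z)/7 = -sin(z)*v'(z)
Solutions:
 v(z) = C1*(cos(z) - 1)^(1/14)/(cos(z) + 1)^(1/14)


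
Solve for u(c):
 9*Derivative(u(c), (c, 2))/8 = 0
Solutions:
 u(c) = C1 + C2*c


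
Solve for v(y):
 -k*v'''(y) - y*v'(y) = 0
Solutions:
 v(y) = C1 + Integral(C2*airyai(y*(-1/k)^(1/3)) + C3*airybi(y*(-1/k)^(1/3)), y)


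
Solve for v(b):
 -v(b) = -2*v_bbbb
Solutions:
 v(b) = C1*exp(-2^(3/4)*b/2) + C2*exp(2^(3/4)*b/2) + C3*sin(2^(3/4)*b/2) + C4*cos(2^(3/4)*b/2)


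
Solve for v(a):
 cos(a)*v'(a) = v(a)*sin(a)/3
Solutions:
 v(a) = C1/cos(a)^(1/3)


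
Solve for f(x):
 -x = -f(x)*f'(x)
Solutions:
 f(x) = -sqrt(C1 + x^2)
 f(x) = sqrt(C1 + x^2)


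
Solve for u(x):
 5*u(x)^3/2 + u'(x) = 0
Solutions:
 u(x) = -sqrt(-1/(C1 - 5*x))
 u(x) = sqrt(-1/(C1 - 5*x))


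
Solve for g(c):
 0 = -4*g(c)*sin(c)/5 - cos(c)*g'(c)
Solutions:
 g(c) = C1*cos(c)^(4/5)


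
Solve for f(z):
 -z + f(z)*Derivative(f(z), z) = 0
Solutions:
 f(z) = -sqrt(C1 + z^2)
 f(z) = sqrt(C1 + z^2)


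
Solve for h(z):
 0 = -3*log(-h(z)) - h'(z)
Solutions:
 -li(-h(z)) = C1 - 3*z


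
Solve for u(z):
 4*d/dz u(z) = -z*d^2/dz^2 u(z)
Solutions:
 u(z) = C1 + C2/z^3


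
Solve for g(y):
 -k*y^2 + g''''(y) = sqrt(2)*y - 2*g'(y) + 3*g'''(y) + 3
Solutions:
 g(y) = C1 + k*y^3/6 + 3*k*y/2 + sqrt(2)*y^2/4 + 3*y/2 + (C2 + C3*exp(-sqrt(3)*y) + C4*exp(sqrt(3)*y))*exp(y)


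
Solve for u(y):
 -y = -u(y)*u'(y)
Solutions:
 u(y) = -sqrt(C1 + y^2)
 u(y) = sqrt(C1 + y^2)


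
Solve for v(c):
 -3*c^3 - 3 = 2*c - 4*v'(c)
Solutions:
 v(c) = C1 + 3*c^4/16 + c^2/4 + 3*c/4


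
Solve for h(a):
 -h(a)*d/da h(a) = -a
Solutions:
 h(a) = -sqrt(C1 + a^2)
 h(a) = sqrt(C1 + a^2)


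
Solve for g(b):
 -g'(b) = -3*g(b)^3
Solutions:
 g(b) = -sqrt(2)*sqrt(-1/(C1 + 3*b))/2
 g(b) = sqrt(2)*sqrt(-1/(C1 + 3*b))/2


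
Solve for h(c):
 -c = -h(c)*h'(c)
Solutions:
 h(c) = -sqrt(C1 + c^2)
 h(c) = sqrt(C1 + c^2)


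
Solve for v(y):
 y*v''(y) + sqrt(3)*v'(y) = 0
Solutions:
 v(y) = C1 + C2*y^(1 - sqrt(3))


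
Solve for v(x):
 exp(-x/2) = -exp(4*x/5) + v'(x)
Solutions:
 v(x) = C1 + 5*exp(4*x/5)/4 - 2*exp(-x/2)


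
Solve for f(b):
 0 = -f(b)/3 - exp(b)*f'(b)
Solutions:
 f(b) = C1*exp(exp(-b)/3)


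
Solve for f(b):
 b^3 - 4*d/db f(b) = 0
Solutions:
 f(b) = C1 + b^4/16


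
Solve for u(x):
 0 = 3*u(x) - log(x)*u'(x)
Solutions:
 u(x) = C1*exp(3*li(x))


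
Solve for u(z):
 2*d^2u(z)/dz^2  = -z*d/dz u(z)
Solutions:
 u(z) = C1 + C2*erf(z/2)


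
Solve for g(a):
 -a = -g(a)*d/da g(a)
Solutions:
 g(a) = -sqrt(C1 + a^2)
 g(a) = sqrt(C1 + a^2)


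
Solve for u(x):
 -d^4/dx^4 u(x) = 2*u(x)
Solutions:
 u(x) = (C1*sin(2^(3/4)*x/2) + C2*cos(2^(3/4)*x/2))*exp(-2^(3/4)*x/2) + (C3*sin(2^(3/4)*x/2) + C4*cos(2^(3/4)*x/2))*exp(2^(3/4)*x/2)


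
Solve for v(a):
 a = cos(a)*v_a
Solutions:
 v(a) = C1 + Integral(a/cos(a), a)


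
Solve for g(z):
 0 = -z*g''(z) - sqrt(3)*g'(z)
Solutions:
 g(z) = C1 + C2*z^(1 - sqrt(3))


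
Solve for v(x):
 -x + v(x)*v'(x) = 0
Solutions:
 v(x) = -sqrt(C1 + x^2)
 v(x) = sqrt(C1 + x^2)


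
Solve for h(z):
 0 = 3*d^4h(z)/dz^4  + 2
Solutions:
 h(z) = C1 + C2*z + C3*z^2 + C4*z^3 - z^4/36


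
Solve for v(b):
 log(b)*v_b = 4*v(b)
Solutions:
 v(b) = C1*exp(4*li(b))


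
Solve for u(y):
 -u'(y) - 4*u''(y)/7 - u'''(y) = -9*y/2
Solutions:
 u(y) = C1 + 9*y^2/4 - 18*y/7 + (C2*sin(3*sqrt(5)*y/7) + C3*cos(3*sqrt(5)*y/7))*exp(-2*y/7)


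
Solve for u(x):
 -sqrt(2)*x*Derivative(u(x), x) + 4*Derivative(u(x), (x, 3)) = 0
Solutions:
 u(x) = C1 + Integral(C2*airyai(sqrt(2)*x/2) + C3*airybi(sqrt(2)*x/2), x)


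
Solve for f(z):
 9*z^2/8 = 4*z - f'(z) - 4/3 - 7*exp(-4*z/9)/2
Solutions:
 f(z) = C1 - 3*z^3/8 + 2*z^2 - 4*z/3 + 63*exp(-4*z/9)/8


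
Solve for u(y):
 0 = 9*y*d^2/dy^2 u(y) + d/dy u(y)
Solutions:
 u(y) = C1 + C2*y^(8/9)


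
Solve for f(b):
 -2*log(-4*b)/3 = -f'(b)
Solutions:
 f(b) = C1 + 2*b*log(-b)/3 + 2*b*(-1 + 2*log(2))/3


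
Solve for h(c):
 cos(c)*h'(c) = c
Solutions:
 h(c) = C1 + Integral(c/cos(c), c)


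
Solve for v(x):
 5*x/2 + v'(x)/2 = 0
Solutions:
 v(x) = C1 - 5*x^2/2


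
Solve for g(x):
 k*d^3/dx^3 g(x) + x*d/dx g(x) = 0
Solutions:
 g(x) = C1 + Integral(C2*airyai(x*(-1/k)^(1/3)) + C3*airybi(x*(-1/k)^(1/3)), x)


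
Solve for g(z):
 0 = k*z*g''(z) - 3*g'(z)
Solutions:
 g(z) = C1 + z^(((re(k) + 3)*re(k) + im(k)^2)/(re(k)^2 + im(k)^2))*(C2*sin(3*log(z)*Abs(im(k))/(re(k)^2 + im(k)^2)) + C3*cos(3*log(z)*im(k)/(re(k)^2 + im(k)^2)))


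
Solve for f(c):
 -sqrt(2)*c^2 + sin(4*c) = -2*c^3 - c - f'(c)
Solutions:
 f(c) = C1 - c^4/2 + sqrt(2)*c^3/3 - c^2/2 + cos(4*c)/4


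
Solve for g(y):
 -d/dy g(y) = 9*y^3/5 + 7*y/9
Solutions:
 g(y) = C1 - 9*y^4/20 - 7*y^2/18


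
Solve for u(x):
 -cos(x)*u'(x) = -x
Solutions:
 u(x) = C1 + Integral(x/cos(x), x)


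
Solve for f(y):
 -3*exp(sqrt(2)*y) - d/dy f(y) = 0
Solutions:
 f(y) = C1 - 3*sqrt(2)*exp(sqrt(2)*y)/2


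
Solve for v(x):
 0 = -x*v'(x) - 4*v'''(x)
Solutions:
 v(x) = C1 + Integral(C2*airyai(-2^(1/3)*x/2) + C3*airybi(-2^(1/3)*x/2), x)


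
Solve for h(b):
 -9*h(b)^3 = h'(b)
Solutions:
 h(b) = -sqrt(2)*sqrt(-1/(C1 - 9*b))/2
 h(b) = sqrt(2)*sqrt(-1/(C1 - 9*b))/2


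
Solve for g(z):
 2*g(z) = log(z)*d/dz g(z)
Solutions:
 g(z) = C1*exp(2*li(z))


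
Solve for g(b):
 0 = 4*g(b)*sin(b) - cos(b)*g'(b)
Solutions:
 g(b) = C1/cos(b)^4


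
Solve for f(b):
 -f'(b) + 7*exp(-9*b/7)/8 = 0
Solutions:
 f(b) = C1 - 49*exp(-9*b/7)/72


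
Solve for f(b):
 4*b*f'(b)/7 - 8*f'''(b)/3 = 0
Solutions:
 f(b) = C1 + Integral(C2*airyai(14^(2/3)*3^(1/3)*b/14) + C3*airybi(14^(2/3)*3^(1/3)*b/14), b)


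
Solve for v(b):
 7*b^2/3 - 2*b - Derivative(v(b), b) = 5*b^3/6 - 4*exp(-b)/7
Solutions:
 v(b) = C1 - 5*b^4/24 + 7*b^3/9 - b^2 - 4*exp(-b)/7


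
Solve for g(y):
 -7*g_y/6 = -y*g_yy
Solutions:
 g(y) = C1 + C2*y^(13/6)


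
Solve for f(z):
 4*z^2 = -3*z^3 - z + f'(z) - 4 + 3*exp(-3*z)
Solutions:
 f(z) = C1 + 3*z^4/4 + 4*z^3/3 + z^2/2 + 4*z + exp(-3*z)


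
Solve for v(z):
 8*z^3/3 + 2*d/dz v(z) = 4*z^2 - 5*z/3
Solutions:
 v(z) = C1 - z^4/3 + 2*z^3/3 - 5*z^2/12


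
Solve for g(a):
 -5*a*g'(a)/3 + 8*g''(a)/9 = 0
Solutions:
 g(a) = C1 + C2*erfi(sqrt(15)*a/4)


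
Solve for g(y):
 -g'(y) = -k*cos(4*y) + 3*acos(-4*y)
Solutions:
 g(y) = C1 + k*sin(4*y)/4 - 3*y*acos(-4*y) - 3*sqrt(1 - 16*y^2)/4


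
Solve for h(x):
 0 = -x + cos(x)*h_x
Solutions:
 h(x) = C1 + Integral(x/cos(x), x)


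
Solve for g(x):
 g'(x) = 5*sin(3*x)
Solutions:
 g(x) = C1 - 5*cos(3*x)/3


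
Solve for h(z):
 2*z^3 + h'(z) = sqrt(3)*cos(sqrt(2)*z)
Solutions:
 h(z) = C1 - z^4/2 + sqrt(6)*sin(sqrt(2)*z)/2


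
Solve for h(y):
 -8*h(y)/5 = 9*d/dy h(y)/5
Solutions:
 h(y) = C1*exp(-8*y/9)


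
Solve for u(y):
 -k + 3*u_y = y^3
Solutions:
 u(y) = C1 + k*y/3 + y^4/12


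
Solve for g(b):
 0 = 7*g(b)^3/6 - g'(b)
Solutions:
 g(b) = -sqrt(3)*sqrt(-1/(C1 + 7*b))
 g(b) = sqrt(3)*sqrt(-1/(C1 + 7*b))


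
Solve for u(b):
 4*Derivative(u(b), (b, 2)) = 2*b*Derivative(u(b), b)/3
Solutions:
 u(b) = C1 + C2*erfi(sqrt(3)*b/6)


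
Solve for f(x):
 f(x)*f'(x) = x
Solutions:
 f(x) = -sqrt(C1 + x^2)
 f(x) = sqrt(C1 + x^2)


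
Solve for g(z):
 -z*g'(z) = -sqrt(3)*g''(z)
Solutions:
 g(z) = C1 + C2*erfi(sqrt(2)*3^(3/4)*z/6)


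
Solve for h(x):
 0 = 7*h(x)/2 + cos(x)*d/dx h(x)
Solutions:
 h(x) = C1*(sin(x) - 1)^(7/4)/(sin(x) + 1)^(7/4)


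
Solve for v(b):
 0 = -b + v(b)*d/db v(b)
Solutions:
 v(b) = -sqrt(C1 + b^2)
 v(b) = sqrt(C1 + b^2)


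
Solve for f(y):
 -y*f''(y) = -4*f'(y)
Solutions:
 f(y) = C1 + C2*y^5


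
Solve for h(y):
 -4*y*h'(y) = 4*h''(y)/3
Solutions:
 h(y) = C1 + C2*erf(sqrt(6)*y/2)


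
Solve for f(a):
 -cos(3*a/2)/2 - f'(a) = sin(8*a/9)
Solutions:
 f(a) = C1 - sin(3*a/2)/3 + 9*cos(8*a/9)/8


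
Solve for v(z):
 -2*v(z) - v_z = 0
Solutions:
 v(z) = C1*exp(-2*z)
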